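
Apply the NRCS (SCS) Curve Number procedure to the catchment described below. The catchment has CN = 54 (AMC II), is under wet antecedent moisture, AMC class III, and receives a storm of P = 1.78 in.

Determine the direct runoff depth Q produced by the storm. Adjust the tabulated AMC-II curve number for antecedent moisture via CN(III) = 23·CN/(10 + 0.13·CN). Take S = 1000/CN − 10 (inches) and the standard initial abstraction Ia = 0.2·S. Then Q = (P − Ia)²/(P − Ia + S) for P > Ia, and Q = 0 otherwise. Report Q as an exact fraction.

CN(III) from CN(II)=54: (23·54)/(10 + 0.13·54) = 2700/37 ≈ 72.973
S = 1000/(2700/37) − 10 = 100/27 in ≈ 3.704 in
Initial abstraction Ia = S/5 = (100/27)/5 = 20/27 ≈ 0.741 in
P − Ia = 1.780 − 0.741 = 1403/1350 ≈ 1.039 in (> 0, runoff occurs)
Q = (1403/1350)²/((1403/1350) + 100/27) = (1968409/1822500)/(6403/1350) = 1968409/8644050 in ≈ 0.228 in

Q = 1968409/8644050 in ≈ 0.228 in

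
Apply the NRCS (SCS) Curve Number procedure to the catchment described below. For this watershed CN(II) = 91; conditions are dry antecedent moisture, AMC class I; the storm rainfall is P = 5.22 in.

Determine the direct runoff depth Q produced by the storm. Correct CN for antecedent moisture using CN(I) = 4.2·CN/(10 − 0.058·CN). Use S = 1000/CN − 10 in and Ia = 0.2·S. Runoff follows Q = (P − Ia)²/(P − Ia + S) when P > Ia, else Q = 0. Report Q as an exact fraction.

Q = 7626226683/2402095150 in ≈ 3.175 in

Adjust CN=91 to AMC I: 4.2·91/(10 − 0.058·91) → (1911/5) ÷ (2361/500) = 63700/787 ≈ 80.940
S = 1000/(63700/787) − 10 = 1500/637 in ≈ 2.355 in
Ia = 0.2S: 0.2·2.355 = 0.471 in (exactly 300/637)
P − Ia = 5.220 − 0.471 = 151257/31850 ≈ 4.749 in (> 0, runoff occurs)
Runoff Q = (P−Ia)²/(P−Ia+S) = (4.749)²/(4.749+2.355) = 7626226683/2402095150 ≈ 3.175 in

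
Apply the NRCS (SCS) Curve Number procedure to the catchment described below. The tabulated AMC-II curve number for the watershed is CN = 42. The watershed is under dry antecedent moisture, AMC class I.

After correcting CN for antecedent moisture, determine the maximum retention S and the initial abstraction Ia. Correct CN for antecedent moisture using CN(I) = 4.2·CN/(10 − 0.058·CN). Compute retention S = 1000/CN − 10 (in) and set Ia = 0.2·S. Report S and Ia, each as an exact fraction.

S = 14500/441 in ≈ 32.880 in; Ia = 2900/441 in ≈ 6.576 in

CN(I) from CN(II)=42: (4.2·42)/(10 − 0.058·42) = 44100/1891 ≈ 23.321
Retention S: 1000/CN − 10 with CN=23.321 → S = 14500/441 ≈ 32.880 in
Initial abstraction Ia = S/5 = (14500/441)/5 = 2900/441 ≈ 6.576 in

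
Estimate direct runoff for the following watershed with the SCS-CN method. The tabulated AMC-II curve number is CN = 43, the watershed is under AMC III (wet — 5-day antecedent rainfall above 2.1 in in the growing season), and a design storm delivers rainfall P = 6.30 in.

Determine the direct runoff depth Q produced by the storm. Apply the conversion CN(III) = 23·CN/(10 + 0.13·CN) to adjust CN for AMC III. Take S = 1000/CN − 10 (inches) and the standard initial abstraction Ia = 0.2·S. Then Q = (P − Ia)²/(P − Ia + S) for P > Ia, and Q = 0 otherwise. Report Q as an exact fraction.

Q = 863840883/355733410 in ≈ 2.428 in

CN(III) from CN(II)=43: (23·43)/(10 + 0.13·43) = 98900/1559 ≈ 63.438
S = 1000/(98900/1559) − 10 = 5700/989 in ≈ 5.763 in
Ia = 0.2S: 0.2·5.763 = 1.153 in (exactly 1140/989)
P − Ia = 6.300 − 1.153 = 50907/9890 ≈ 5.147 in (> 0, runoff occurs)
Runoff Q = (P−Ia)²/(P−Ia+S) = (5.147)²/(5.147+5.763) = 863840883/355733410 ≈ 2.428 in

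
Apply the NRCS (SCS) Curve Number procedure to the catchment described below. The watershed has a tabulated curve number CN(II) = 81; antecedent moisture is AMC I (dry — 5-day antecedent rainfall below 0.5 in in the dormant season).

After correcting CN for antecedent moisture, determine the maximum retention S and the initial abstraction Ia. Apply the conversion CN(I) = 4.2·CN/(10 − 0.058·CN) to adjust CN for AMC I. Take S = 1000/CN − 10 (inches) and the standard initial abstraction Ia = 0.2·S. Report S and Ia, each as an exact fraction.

Dry (AMC I): CN(I) = 4.2·81/(10 − 0.058·81) = (1701/5)/(2651/500) = 170100/2651 ≈ 64.164
S = 1000/(170100/2651) − 10 = 9500/1701 in ≈ 5.585 in
Ia = 0.2S: 0.2·5.585 = 1.117 in (exactly 1900/1701)

S = 9500/1701 in ≈ 5.585 in; Ia = 1900/1701 in ≈ 1.117 in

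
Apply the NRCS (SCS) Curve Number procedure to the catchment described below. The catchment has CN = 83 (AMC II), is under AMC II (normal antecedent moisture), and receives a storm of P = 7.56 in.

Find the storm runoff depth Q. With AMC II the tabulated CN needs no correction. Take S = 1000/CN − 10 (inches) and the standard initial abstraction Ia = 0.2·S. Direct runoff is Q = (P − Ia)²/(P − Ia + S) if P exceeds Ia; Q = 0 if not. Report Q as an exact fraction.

Q = 220136569/39605525 in ≈ 5.558 in

AMC II — tabulated CN = 83 applies directly.
Max retention: S = 1000/83 − 10 = 170/83 in (≈ 2.048 in)
Ia = 0.2S: 0.2·2.048 = 0.410 in (exactly 34/83)
Since P=7.560 > Ia=0.410: effective rainfall P−Ia = 14837/2075 in
Q: (14837/2075)² ÷ (19087/2075) = 220136569/39605525 in (≈ 5.558 in)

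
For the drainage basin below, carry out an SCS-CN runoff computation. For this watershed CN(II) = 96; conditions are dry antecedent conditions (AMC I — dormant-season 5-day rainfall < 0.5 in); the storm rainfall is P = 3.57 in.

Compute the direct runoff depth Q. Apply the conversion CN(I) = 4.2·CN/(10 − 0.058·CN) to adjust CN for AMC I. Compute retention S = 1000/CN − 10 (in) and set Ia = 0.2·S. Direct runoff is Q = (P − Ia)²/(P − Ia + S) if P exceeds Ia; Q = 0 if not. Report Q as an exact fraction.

CN(I) from CN(II)=96: (4.2·96)/(10 − 0.058·96) = 25200/277 ≈ 90.975
Max retention: S = 1000/(25200/277) − 10 = 125/126 in (≈ 0.992 in)
Ia = 0.2S: 0.2·0.992 = 0.198 in (exactly 25/126)
Excess rainfall: 3.570 − 0.198 = 3.372 in; P > Ia so Q > 0
Runoff Q = (P−Ia)²/(P−Ia+S) = (3.372)²/(3.372+0.992) = 451180081/173193300 ≈ 2.605 in

Q = 451180081/173193300 in ≈ 2.605 in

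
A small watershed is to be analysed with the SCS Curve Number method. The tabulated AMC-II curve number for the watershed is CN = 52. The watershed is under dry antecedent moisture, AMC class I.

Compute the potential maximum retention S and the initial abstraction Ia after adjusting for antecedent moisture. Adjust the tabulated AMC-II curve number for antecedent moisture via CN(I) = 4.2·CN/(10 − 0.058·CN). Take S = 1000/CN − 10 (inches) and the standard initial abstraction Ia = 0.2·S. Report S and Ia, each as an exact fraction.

Dry (AMC I): CN(I) = 4.2·52/(10 − 0.058·52) = (1092/5)/(873/125) = 9100/291 ≈ 31.271
Max retention: S = 1000/(9100/291) − 10 = 2000/91 in (≈ 21.978 in)
Ia = 0.2·(2000/91) = 400/91 in ≈ 4.396 in

S = 2000/91 in ≈ 21.978 in; Ia = 400/91 in ≈ 4.396 in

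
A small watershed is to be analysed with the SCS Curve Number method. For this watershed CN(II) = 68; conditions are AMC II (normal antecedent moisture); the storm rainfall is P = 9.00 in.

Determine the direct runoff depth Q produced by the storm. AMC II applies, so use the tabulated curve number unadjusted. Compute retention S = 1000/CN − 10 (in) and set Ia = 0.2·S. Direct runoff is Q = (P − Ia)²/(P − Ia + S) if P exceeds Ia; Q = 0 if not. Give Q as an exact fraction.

Q = 18769/3689 in ≈ 5.088 in

AMC II — tabulated CN = 68 applies directly.
Retention S: 1000/CN − 10 with CN=68.000 → S = 80/17 ≈ 4.706 in
Initial abstraction Ia = S/5 = (80/17)/5 = 16/17 ≈ 0.941 in
P − Ia = 9.000 − 0.941 = 137/17 ≈ 8.059 in (> 0, runoff occurs)
Q: (137/17)² ÷ (217/17) = 18769/3689 in (≈ 5.088 in)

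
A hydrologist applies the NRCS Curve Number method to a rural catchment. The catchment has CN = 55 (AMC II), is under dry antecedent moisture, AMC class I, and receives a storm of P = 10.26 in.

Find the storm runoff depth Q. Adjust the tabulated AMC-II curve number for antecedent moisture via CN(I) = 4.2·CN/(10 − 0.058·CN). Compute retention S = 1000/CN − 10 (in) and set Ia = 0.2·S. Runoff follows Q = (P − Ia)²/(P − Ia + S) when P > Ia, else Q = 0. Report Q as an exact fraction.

Adjust CN=55 to AMC I: 4.2·55/(10 − 0.058·55) → 231 ÷ (681/100) = 7700/227 ≈ 33.921
S = 1000/(7700/227) − 10 = 1500/77 in ≈ 19.481 in
Ia = 0.2S: 0.2·19.481 = 3.896 in (exactly 300/77)
Excess rainfall: 10.260 − 3.896 = 6.364 in; P > Ia so Q > 0
Runoff Q = (P−Ia)²/(P−Ia+S) = (6.364)²/(6.364+19.481) = 200099667/127692950 ≈ 1.567 in

Q = 200099667/127692950 in ≈ 1.567 in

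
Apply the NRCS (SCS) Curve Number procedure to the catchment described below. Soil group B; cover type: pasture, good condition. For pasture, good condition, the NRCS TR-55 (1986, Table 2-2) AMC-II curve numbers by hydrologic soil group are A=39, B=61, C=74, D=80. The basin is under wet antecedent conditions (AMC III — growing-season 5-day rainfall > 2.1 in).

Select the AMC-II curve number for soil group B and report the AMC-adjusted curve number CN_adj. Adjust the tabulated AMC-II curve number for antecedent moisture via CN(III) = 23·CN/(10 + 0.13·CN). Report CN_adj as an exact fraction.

CN_adj = 140300/1793 ≈ 78.249

NRCS table: pasture, good condition, soil group B → CN(II) = 61
Adjust CN=61 to AMC III: 23·61/(10 + 0.13·61) → 1403 ÷ (1793/100) = 140300/1793 ≈ 78.249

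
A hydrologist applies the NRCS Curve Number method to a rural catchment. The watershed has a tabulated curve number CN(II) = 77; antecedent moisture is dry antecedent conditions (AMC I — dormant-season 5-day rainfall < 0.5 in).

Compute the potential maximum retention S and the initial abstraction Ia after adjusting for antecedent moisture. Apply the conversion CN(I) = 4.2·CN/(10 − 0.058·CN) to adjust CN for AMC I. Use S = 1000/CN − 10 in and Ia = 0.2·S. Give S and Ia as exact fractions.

S = 11500/1617 in ≈ 7.112 in; Ia = 2300/1617 in ≈ 1.422 in

Dry (AMC I): CN(I) = 4.2·77/(10 − 0.058·77) = (1617/5)/(2767/500) = 161700/2767 ≈ 58.439
Max retention: S = 1000/(161700/2767) − 10 = 11500/1617 in (≈ 7.112 in)
Ia = 0.2·(11500/1617) = 2300/1617 in ≈ 1.422 in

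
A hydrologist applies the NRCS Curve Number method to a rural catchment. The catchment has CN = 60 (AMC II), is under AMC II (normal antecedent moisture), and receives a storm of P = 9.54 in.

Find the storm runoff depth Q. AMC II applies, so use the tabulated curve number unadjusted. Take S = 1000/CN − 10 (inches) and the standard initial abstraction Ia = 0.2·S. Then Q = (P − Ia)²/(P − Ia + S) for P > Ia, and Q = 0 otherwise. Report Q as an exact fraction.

AMC II — tabulated CN = 60 applies directly.
S = 1000/60 − 10 = 20/3 in ≈ 6.667 in
Initial abstraction Ia = S/5 = (20/3)/5 = 4/3 ≈ 1.333 in
Excess rainfall: 9.540 − 1.333 = 8.207 in; P > Ia so Q > 0
Q = (1231/150)²/((1231/150) + 20/3) = (1515361/22500)/(2231/150) = 1515361/334650 in ≈ 4.528 in

Q = 1515361/334650 in ≈ 4.528 in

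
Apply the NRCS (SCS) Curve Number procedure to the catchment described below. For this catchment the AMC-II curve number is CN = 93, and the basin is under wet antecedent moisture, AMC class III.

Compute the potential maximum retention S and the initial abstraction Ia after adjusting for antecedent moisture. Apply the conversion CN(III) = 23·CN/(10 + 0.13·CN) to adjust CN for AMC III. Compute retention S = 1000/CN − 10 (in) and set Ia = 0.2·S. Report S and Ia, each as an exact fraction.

Adjust CN=93 to AMC III: 23·93/(10 + 0.13·93) → 2139 ÷ (2209/100) = 213900/2209 ≈ 96.831
Retention S: 1000/CN − 10 with CN=96.831 → S = 700/2139 ≈ 0.327 in
Ia = 0.2S: 0.2·0.327 = 0.065 in (exactly 140/2139)

S = 700/2139 in ≈ 0.327 in; Ia = 140/2139 in ≈ 0.065 in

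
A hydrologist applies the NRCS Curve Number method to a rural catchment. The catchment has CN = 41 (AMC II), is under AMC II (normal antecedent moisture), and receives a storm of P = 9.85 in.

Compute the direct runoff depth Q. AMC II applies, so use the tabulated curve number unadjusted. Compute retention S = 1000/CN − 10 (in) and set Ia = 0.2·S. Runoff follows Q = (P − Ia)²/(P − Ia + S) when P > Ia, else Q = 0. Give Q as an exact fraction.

Q = 32684089/14363940 in ≈ 2.275 in

AMC II — tabulated CN = 41 applies directly.
Retention S: 1000/CN − 10 with CN=41.000 → S = 590/41 ≈ 14.390 in
Ia = 0.2·(590/41) = 118/41 in ≈ 2.878 in
P − Ia = 9.850 − 2.878 = 5717/820 ≈ 6.972 in (> 0, runoff occurs)
Runoff Q = (P−Ia)²/(P−Ia+S) = (6.972)²/(6.972+14.390) = 32684089/14363940 ≈ 2.275 in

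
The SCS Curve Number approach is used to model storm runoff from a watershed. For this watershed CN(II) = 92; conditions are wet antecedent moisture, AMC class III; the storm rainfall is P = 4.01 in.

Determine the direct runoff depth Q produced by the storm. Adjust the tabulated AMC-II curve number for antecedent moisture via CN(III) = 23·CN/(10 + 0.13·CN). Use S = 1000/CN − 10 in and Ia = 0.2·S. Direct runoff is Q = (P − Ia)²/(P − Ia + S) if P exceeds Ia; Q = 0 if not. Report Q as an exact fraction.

Q = 43317680641/12068024100 in ≈ 3.589 in

Wet (AMC III): CN(III) = 23·92/(10 + 0.13·92) = 2116/(549/25) = 52900/549 ≈ 96.357
Max retention: S = 1000/(52900/549) − 10 = 200/529 in (≈ 0.378 in)
Initial abstraction Ia = S/5 = (200/529)/5 = 40/529 ≈ 0.076 in
Excess rainfall: 4.010 − 0.076 = 3.934 in; P > Ia so Q > 0
Q = (208129/52900)²/((208129/52900) + 200/529) = (43317680641/2798410000)/(228129/52900) = 43317680641/12068024100 in ≈ 3.589 in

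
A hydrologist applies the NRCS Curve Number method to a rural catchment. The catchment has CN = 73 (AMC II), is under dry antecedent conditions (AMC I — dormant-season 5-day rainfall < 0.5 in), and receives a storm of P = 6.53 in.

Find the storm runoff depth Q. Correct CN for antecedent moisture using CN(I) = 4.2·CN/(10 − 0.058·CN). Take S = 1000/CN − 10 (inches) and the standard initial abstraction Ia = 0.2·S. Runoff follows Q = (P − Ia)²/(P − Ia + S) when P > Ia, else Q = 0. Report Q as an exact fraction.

Q = 59381404489/35447201300 in ≈ 1.675 in

Dry (AMC I): CN(I) = 4.2·73/(10 − 0.058·73) = (1533/5)/(2883/500) = 51100/961 ≈ 53.174
Retention S: 1000/CN − 10 with CN=53.174 → S = 4500/511 ≈ 8.806 in
Ia = 0.2S: 0.2·8.806 = 1.761 in (exactly 900/511)
P − Ia = 6.530 − 1.761 = 243683/51100 ≈ 4.769 in (> 0, runoff occurs)
Q = (243683/51100)²/((243683/51100) + 4500/511) = (59381404489/2611210000)/(693683/51100) = 59381404489/35447201300 in ≈ 1.675 in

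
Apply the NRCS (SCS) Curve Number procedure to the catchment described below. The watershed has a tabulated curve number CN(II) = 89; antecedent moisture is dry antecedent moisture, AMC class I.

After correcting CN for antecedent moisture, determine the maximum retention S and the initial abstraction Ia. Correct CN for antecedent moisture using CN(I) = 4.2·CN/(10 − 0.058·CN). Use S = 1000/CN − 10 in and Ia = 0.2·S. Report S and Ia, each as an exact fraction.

S = 5500/1869 in ≈ 2.943 in; Ia = 1100/1869 in ≈ 0.589 in

Adjust CN=89 to AMC I: 4.2·89/(10 − 0.058·89) → (1869/5) ÷ (2419/500) = 186900/2419 ≈ 77.263
Retention S: 1000/CN − 10 with CN=77.263 → S = 5500/1869 ≈ 2.943 in
Ia = 0.2S: 0.2·2.943 = 0.589 in (exactly 1100/1869)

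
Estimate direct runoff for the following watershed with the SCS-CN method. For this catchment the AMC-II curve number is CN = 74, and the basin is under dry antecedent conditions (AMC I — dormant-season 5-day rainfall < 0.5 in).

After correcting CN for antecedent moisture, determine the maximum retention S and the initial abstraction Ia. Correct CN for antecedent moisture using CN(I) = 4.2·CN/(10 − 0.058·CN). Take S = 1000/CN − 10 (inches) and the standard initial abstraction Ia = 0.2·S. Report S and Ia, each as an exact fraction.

S = 6500/777 in ≈ 8.366 in; Ia = 1300/777 in ≈ 1.673 in

Adjust CN=74 to AMC I: 4.2·74/(10 − 0.058·74) → (1554/5) ÷ (1427/250) = 77700/1427 ≈ 54.450
Max retention: S = 1000/(77700/1427) − 10 = 6500/777 in (≈ 8.366 in)
Ia = 0.2·(6500/777) = 1300/777 in ≈ 1.673 in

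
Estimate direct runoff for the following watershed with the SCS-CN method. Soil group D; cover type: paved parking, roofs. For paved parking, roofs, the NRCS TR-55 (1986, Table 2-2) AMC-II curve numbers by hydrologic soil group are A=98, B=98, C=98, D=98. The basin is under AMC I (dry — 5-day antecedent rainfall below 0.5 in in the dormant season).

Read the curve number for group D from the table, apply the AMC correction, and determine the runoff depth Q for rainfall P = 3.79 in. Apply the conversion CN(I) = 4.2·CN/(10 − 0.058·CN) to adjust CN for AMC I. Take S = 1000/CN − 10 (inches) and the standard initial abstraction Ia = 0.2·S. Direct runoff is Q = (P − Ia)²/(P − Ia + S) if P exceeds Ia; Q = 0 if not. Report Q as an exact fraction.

Q = 144393160081/44246073900 in ≈ 3.263 in

NRCS table: paved parking, roofs, soil group D → CN(II) = 98
Dry (AMC I): CN(I) = 4.2·98/(10 − 0.058·98) = (2058/5)/(1079/250) = 102900/1079 ≈ 95.366
S = 1000/(102900/1079) − 10 = 500/1029 in ≈ 0.486 in
Ia = 0.2·(500/1029) = 100/1029 in ≈ 0.097 in
P − Ia = 3.790 − 0.097 = 379991/102900 ≈ 3.693 in (> 0, runoff occurs)
Q = (379991/102900)²/((379991/102900) + 500/1029) = (144393160081/10588410000)/(429991/102900) = 144393160081/44246073900 in ≈ 3.263 in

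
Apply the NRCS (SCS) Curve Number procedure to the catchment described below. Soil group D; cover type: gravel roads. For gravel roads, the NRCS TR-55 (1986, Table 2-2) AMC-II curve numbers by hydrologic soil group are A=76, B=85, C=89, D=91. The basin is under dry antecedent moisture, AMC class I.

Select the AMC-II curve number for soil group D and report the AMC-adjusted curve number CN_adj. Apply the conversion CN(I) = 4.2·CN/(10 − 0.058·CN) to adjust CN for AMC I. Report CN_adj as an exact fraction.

NRCS table: gravel roads, soil group D → CN(II) = 91
Adjust CN=91 to AMC I: 4.2·91/(10 − 0.058·91) → (1911/5) ÷ (2361/500) = 63700/787 ≈ 80.940

CN_adj = 63700/787 ≈ 80.940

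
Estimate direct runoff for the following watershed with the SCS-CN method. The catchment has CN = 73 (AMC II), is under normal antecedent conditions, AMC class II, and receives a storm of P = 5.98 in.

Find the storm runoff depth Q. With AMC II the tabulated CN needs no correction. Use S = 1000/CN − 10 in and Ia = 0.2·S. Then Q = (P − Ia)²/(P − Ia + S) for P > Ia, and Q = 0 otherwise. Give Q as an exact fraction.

CN(II) = 73; AMC II needs no correction.
Retention S: 1000/CN − 10 with CN=73.000 → S = 270/73 ≈ 3.699 in
Ia = 0.2·(270/73) = 54/73 in ≈ 0.740 in
P − Ia = 5.980 − 0.740 = 19127/3650 ≈ 5.240 in (> 0, runoff occurs)
Q = (19127/3650)²/((19127/3650) + 270/73) = (365842129/13322500)/(32627/3650) = 365842129/119088550 in ≈ 3.072 in

Q = 365842129/119088550 in ≈ 3.072 in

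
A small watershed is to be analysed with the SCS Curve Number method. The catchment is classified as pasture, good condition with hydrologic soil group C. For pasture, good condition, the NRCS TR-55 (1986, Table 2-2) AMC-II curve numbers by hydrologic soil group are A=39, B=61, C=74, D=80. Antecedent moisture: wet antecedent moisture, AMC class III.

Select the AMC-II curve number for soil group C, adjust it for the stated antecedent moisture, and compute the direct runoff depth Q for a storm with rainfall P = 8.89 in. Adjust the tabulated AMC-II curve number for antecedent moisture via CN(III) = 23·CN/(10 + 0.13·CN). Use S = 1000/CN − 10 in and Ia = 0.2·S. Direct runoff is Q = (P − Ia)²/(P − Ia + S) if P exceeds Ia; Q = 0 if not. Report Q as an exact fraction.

Q = 533687230521/73231868900 in ≈ 7.288 in

NRCS table: pasture, good condition, soil group C → CN(II) = 74
CN(III) from CN(II)=74: (23·74)/(10 + 0.13·74) = 85100/981 ≈ 86.748
S = 1000/(85100/981) − 10 = 1300/851 in ≈ 1.528 in
Ia = 0.2·(1300/851) = 260/851 in ≈ 0.306 in
Since P=8.890 > Ia=0.306: effective rainfall P−Ia = 730539/85100 in
Runoff Q = (P−Ia)²/(P−Ia+S) = (8.584)²/(8.584+1.528) = 533687230521/73231868900 ≈ 7.288 in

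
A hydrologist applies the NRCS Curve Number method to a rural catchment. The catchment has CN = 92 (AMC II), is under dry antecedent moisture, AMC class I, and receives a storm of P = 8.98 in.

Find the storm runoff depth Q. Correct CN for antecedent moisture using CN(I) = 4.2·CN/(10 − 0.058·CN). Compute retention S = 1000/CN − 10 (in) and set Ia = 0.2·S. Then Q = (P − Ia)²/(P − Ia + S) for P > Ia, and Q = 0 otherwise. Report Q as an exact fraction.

Q = 42793955689/6203338050 in ≈ 6.899 in

CN(I) from CN(II)=92: (4.2·92)/(10 − 0.058·92) = 48300/583 ≈ 82.847
Max retention: S = 1000/(48300/583) − 10 = 1000/483 in (≈ 2.070 in)
Initial abstraction Ia = S/5 = (1000/483)/5 = 200/483 ≈ 0.414 in
P − Ia = 8.980 − 0.414 = 206867/24150 ≈ 8.566 in (> 0, runoff occurs)
Runoff Q = (P−Ia)²/(P−Ia+S) = (8.566)²/(8.566+2.070) = 42793955689/6203338050 ≈ 6.899 in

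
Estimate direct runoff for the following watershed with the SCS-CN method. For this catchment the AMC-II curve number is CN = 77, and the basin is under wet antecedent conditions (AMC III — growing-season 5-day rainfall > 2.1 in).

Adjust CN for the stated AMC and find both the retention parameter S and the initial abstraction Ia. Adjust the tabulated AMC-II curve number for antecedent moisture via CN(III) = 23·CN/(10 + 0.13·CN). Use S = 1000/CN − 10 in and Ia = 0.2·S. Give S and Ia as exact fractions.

S = 100/77 in ≈ 1.299 in; Ia = 20/77 in ≈ 0.260 in

Adjust CN=77 to AMC III: 23·77/(10 + 0.13·77) → 1771 ÷ (2001/100) = 7700/87 ≈ 88.506
S = 1000/(7700/87) − 10 = 100/77 in ≈ 1.299 in
Ia = 0.2·(100/77) = 20/77 in ≈ 0.260 in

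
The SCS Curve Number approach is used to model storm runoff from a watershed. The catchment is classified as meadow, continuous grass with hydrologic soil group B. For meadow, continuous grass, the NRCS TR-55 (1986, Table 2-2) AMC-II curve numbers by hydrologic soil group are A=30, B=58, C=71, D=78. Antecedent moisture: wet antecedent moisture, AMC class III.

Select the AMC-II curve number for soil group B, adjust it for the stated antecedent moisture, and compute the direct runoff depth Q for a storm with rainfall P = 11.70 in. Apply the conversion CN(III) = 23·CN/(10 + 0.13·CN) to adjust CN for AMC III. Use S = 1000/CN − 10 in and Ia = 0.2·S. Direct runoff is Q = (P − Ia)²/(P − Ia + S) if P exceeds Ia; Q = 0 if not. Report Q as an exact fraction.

NRCS table: meadow, continuous grass, soil group B → CN(II) = 58
CN(III) from CN(II)=58: (23·58)/(10 + 0.13·58) = 66700/877 ≈ 76.055
Max retention: S = 1000/(66700/877) − 10 = 2100/667 in (≈ 3.148 in)
Ia = 0.2S: 0.2·3.148 = 0.630 in (exactly 420/667)
P − Ia = 11.700 − 0.630 = 73839/6670 ≈ 11.070 in (> 0, runoff occurs)
Q: (73839/6670)² ÷ (94839/6670) = 1817399307/210858710 in (≈ 8.619 in)

Q = 1817399307/210858710 in ≈ 8.619 in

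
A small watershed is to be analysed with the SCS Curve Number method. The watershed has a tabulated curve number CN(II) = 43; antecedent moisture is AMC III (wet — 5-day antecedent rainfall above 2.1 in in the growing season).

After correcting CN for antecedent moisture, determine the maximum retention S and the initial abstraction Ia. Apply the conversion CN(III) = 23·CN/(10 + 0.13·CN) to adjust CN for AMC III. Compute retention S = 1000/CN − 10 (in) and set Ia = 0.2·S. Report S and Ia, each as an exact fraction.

CN(III) from CN(II)=43: (23·43)/(10 + 0.13·43) = 98900/1559 ≈ 63.438
Retention S: 1000/CN − 10 with CN=63.438 → S = 5700/989 ≈ 5.763 in
Initial abstraction Ia = S/5 = (5700/989)/5 = 1140/989 ≈ 1.153 in

S = 5700/989 in ≈ 5.763 in; Ia = 1140/989 in ≈ 1.153 in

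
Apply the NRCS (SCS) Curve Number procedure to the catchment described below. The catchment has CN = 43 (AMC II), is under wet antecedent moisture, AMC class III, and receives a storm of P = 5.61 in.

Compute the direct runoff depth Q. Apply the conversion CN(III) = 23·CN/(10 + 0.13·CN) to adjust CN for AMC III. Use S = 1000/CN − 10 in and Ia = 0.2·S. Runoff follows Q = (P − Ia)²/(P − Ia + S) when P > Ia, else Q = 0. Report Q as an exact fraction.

Q = 64776735747/33323662700 in ≈ 1.944 in

Wet (AMC III): CN(III) = 23·43/(10 + 0.13·43) = 989/(1559/100) = 98900/1559 ≈ 63.438
Max retention: S = 1000/(98900/1559) − 10 = 5700/989 in (≈ 5.763 in)
Ia = 0.2·(5700/989) = 1140/989 in ≈ 1.153 in
P − Ia = 5.610 − 1.153 = 440829/98900 ≈ 4.457 in (> 0, runoff occurs)
Q: (440829/98900)² ÷ (1010829/98900) = 64776735747/33323662700 in (≈ 1.944 in)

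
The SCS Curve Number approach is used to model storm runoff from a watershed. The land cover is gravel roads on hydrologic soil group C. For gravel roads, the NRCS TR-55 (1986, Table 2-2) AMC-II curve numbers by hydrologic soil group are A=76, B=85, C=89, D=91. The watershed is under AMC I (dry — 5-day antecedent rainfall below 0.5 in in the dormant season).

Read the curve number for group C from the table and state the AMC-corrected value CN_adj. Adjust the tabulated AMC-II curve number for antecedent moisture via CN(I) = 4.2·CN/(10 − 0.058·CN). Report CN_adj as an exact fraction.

CN_adj = 186900/2419 ≈ 77.263

NRCS table: gravel roads, soil group C → CN(II) = 89
Adjust CN=89 to AMC I: 4.2·89/(10 − 0.058·89) → (1869/5) ÷ (2419/500) = 186900/2419 ≈ 77.263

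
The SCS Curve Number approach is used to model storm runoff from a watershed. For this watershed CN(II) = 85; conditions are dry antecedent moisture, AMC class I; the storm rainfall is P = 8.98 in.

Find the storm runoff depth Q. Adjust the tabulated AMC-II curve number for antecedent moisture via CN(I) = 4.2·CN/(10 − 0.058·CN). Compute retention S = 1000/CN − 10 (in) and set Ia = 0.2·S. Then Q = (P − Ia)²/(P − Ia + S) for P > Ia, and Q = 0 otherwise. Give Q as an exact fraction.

Q = 2345561761/436914450 in ≈ 5.368 in

CN(I) from CN(II)=85: (4.2·85)/(10 − 0.058·85) = 11900/169 ≈ 70.414
S = 1000/(11900/169) − 10 = 500/119 in ≈ 4.202 in
Ia = 0.2S: 0.2·4.202 = 0.840 in (exactly 100/119)
Since P=8.980 > Ia=0.840: effective rainfall P−Ia = 48431/5950 in
Runoff Q = (P−Ia)²/(P−Ia+S) = (8.140)²/(8.140+4.202) = 2345561761/436914450 ≈ 5.368 in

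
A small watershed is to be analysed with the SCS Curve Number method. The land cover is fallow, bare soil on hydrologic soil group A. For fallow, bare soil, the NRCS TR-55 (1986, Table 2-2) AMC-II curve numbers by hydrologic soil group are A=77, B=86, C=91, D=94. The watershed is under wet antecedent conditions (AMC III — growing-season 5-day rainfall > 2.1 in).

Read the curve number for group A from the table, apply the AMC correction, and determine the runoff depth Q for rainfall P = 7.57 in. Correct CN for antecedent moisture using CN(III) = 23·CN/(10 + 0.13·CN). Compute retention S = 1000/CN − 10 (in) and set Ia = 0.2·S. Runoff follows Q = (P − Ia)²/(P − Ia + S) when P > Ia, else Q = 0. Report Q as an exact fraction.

NRCS table: fallow, bare soil, soil group A → CN(II) = 77
Wet (AMC III): CN(III) = 23·77/(10 + 0.13·77) = 1771/(2001/100) = 7700/87 ≈ 88.506
Max retention: S = 1000/(7700/87) − 10 = 100/77 in (≈ 1.299 in)
Ia = 0.2S: 0.2·1.299 = 0.260 in (exactly 20/77)
P − Ia = 7.570 − 0.260 = 56289/7700 ≈ 7.310 in (> 0, runoff occurs)
Runoff Q = (P−Ia)²/(P−Ia+S) = (7.310)²/(7.310+1.299) = 3168451521/510425300 ≈ 6.207 in

Q = 3168451521/510425300 in ≈ 6.207 in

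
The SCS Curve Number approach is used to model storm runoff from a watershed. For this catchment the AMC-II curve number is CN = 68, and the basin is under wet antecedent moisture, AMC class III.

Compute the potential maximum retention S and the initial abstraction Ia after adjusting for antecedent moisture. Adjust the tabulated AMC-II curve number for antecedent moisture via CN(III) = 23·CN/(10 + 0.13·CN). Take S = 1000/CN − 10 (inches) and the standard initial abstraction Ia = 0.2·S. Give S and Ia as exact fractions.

CN(III) from CN(II)=68: (23·68)/(10 + 0.13·68) = 39100/471 ≈ 83.015
S = 1000/(39100/471) − 10 = 800/391 in ≈ 2.046 in
Ia = 0.2S: 0.2·2.046 = 0.409 in (exactly 160/391)

S = 800/391 in ≈ 2.046 in; Ia = 160/391 in ≈ 0.409 in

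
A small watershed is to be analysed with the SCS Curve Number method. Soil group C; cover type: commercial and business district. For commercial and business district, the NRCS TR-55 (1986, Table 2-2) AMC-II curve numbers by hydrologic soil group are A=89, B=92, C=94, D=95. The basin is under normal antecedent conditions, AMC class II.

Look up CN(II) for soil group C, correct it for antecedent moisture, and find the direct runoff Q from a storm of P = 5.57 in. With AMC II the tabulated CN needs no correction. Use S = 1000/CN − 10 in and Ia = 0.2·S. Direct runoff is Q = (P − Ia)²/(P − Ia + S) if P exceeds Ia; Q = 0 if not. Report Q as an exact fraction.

Q = 654285241/134321300 in ≈ 4.871 in

NRCS table: commercial and business district, soil group C → CN(II) = 94
CN(II) = 94; AMC II needs no correction.
Max retention: S = 1000/94 − 10 = 30/47 in (≈ 0.638 in)
Ia = 0.2S: 0.2·0.638 = 0.128 in (exactly 6/47)
Excess rainfall: 5.570 − 0.128 = 5.442 in; P > Ia so Q > 0
Q = (25579/4700)²/((25579/4700) + 30/47) = (654285241/22090000)/(28579/4700) = 654285241/134321300 in ≈ 4.871 in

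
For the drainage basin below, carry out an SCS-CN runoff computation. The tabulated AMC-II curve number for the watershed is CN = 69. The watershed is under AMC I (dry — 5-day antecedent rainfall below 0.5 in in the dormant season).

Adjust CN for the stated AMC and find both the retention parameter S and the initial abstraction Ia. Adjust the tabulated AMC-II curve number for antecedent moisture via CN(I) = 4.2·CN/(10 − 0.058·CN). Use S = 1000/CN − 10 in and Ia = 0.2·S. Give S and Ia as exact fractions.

S = 15500/1449 in ≈ 10.697 in; Ia = 3100/1449 in ≈ 2.139 in

CN(I) from CN(II)=69: (4.2·69)/(10 − 0.058·69) = 144900/2999 ≈ 48.316
Retention S: 1000/CN − 10 with CN=48.316 → S = 15500/1449 ≈ 10.697 in
Ia = 0.2S: 0.2·10.697 = 2.139 in (exactly 3100/1449)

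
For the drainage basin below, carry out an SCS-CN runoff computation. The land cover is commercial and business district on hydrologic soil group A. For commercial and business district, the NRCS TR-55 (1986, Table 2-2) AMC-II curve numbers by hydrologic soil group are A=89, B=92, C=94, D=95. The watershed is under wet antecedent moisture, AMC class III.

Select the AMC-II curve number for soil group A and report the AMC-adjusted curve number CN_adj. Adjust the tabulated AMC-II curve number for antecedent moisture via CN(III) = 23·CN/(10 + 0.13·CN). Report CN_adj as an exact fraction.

CN_adj = 204700/2157 ≈ 94.900

NRCS table: commercial and business district, soil group A → CN(II) = 89
Wet (AMC III): CN(III) = 23·89/(10 + 0.13·89) = 2047/(2157/100) = 204700/2157 ≈ 94.900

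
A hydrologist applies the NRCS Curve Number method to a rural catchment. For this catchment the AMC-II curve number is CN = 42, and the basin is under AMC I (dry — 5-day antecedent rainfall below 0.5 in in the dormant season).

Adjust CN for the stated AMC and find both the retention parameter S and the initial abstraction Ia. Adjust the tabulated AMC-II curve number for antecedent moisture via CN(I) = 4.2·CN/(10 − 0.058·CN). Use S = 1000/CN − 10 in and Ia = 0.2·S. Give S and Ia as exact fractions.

CN(I) from CN(II)=42: (4.2·42)/(10 − 0.058·42) = 44100/1891 ≈ 23.321
Max retention: S = 1000/(44100/1891) − 10 = 14500/441 in (≈ 32.880 in)
Ia = 0.2S: 0.2·32.880 = 6.576 in (exactly 2900/441)

S = 14500/441 in ≈ 32.880 in; Ia = 2900/441 in ≈ 6.576 in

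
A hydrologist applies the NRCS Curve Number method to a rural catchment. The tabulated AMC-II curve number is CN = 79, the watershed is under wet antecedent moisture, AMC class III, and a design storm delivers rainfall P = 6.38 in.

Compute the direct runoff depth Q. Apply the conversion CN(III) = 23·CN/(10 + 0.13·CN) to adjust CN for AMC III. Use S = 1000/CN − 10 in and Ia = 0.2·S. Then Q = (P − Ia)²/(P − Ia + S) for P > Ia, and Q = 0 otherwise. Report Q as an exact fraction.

Q = 312059656129/60290149550 in ≈ 5.176 in

Wet (AMC III): CN(III) = 23·79/(10 + 0.13·79) = 1817/(2027/100) = 181700/2027 ≈ 89.640
S = 1000/(181700/2027) − 10 = 2100/1817 in ≈ 1.156 in
Ia = 0.2S: 0.2·1.156 = 0.231 in (exactly 420/1817)
Since P=6.380 > Ia=0.231: effective rainfall P−Ia = 558623/90850 in
Q = (558623/90850)²/((558623/90850) + 2100/1817) = (312059656129/8253722500)/(663623/90850) = 312059656129/60290149550 in ≈ 5.176 in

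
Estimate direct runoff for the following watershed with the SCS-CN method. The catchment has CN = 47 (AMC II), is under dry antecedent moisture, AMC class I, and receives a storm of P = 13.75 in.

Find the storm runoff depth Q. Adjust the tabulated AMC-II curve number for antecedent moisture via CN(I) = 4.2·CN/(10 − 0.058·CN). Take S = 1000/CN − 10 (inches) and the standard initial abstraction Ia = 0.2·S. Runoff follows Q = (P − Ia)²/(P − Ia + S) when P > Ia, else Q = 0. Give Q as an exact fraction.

CN(I) from CN(II)=47: (4.2·47)/(10 − 0.058·47) = 98700/3637 ≈ 27.138
Max retention: S = 1000/(98700/3637) − 10 = 26500/987 in (≈ 26.849 in)
Ia = 0.2·(26500/987) = 5300/987 in ≈ 5.370 in
P − Ia = 13.750 − 5.370 = 33085/3948 ≈ 8.380 in (> 0, runoff occurs)
Q: (33085/3948)² ÷ (139085/3948) = 218923445/109821516 in (≈ 1.993 in)

Q = 218923445/109821516 in ≈ 1.993 in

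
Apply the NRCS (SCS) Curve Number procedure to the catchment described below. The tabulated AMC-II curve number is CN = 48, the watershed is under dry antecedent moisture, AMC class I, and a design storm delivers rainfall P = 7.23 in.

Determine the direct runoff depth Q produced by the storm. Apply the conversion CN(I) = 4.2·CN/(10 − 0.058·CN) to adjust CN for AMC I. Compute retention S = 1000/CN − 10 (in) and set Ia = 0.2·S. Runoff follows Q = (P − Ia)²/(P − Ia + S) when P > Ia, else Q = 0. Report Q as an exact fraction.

Q = 170276401/1105958700 in ≈ 0.154 in

Adjust CN=48 to AMC I: 4.2·48/(10 − 0.058·48) → (1008/5) ÷ (902/125) = 12600/451 ≈ 27.938
S = 1000/(12600/451) − 10 = 1625/63 in ≈ 25.794 in
Initial abstraction Ia = S/5 = (1625/63)/5 = 325/63 ≈ 5.159 in
P − Ia = 7.230 − 5.159 = 13049/6300 ≈ 2.071 in (> 0, runoff occurs)
Q: (13049/6300)² ÷ (175549/6300) = 170276401/1105958700 in (≈ 0.154 in)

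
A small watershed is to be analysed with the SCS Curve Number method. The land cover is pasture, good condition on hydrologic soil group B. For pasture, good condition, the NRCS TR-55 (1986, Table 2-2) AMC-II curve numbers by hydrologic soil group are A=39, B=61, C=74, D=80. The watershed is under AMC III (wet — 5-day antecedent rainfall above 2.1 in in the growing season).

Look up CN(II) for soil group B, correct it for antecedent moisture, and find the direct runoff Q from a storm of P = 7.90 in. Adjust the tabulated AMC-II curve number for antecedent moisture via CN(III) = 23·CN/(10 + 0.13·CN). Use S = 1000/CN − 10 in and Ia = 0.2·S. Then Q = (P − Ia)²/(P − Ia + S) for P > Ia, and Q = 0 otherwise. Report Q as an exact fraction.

NRCS table: pasture, good condition, soil group B → CN(II) = 61
Wet (AMC III): CN(III) = 23·61/(10 + 0.13·61) = 1403/(1793/100) = 140300/1793 ≈ 78.249
Max retention: S = 1000/(140300/1793) − 10 = 3900/1403 in (≈ 2.780 in)
Initial abstraction Ia = S/5 = (3900/1403)/5 = 780/1403 ≈ 0.556 in
Excess rainfall: 7.900 − 0.556 = 7.344 in; P > Ia so Q > 0
Q = (103037/14030)²/((103037/14030) + 3900/1403) = (10616623369/196840900)/(142037/14030) = 10616623369/1992779110 in ≈ 5.328 in

Q = 10616623369/1992779110 in ≈ 5.328 in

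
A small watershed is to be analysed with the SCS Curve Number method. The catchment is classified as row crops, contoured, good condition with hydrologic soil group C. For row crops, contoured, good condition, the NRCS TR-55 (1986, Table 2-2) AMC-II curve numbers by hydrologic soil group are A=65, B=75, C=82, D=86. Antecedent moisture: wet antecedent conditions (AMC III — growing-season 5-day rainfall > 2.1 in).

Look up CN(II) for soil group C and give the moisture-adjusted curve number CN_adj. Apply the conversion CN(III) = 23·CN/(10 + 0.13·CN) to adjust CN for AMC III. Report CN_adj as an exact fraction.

NRCS table: row crops, contoured, good condition, soil group C → CN(II) = 82
Wet (AMC III): CN(III) = 23·82/(10 + 0.13·82) = 1886/(1033/50) = 94300/1033 ≈ 91.288

CN_adj = 94300/1033 ≈ 91.288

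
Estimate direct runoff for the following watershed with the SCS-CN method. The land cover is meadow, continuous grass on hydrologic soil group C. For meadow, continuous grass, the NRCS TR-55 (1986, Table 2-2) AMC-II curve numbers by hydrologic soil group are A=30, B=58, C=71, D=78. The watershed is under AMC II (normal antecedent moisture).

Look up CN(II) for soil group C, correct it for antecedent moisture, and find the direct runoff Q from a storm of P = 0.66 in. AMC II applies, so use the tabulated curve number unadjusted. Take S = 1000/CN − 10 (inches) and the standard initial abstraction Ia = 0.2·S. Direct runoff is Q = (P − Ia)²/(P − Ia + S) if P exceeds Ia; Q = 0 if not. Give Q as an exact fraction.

NRCS table: meadow, continuous grass, soil group C → CN(II) = 71
AMC II — tabulated CN = 71 applies directly.
Max retention: S = 1000/71 − 10 = 290/71 in (≈ 4.085 in)
Ia = 0.2·(290/71) = 58/71 in ≈ 0.817 in
P = 0.660 ≤ Ia = 0.817 in: entire storm abstracted, Q = 0.

Q = 0 in ≈ 0.000 in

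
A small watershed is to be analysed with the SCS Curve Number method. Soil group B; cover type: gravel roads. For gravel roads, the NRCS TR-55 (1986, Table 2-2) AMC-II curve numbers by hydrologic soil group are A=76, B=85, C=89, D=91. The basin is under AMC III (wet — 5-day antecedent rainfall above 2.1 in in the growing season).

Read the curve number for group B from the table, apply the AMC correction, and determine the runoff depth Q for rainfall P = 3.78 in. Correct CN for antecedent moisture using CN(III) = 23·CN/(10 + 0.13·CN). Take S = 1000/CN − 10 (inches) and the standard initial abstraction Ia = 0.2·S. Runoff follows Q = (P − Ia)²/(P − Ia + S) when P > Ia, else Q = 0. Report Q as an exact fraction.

Q = 1675556067/559775150 in ≈ 2.993 in

NRCS table: gravel roads, soil group B → CN(II) = 85
Wet (AMC III): CN(III) = 23·85/(10 + 0.13·85) = 1955/(421/20) = 39100/421 ≈ 92.874
Max retention: S = 1000/(39100/421) − 10 = 300/391 in (≈ 0.767 in)
Initial abstraction Ia = S/5 = (300/391)/5 = 60/391 ≈ 0.153 in
Excess rainfall: 3.780 − 0.153 = 3.627 in; P > Ia so Q > 0
Q: (70899/19550)² ÷ (85899/19550) = 1675556067/559775150 in (≈ 2.993 in)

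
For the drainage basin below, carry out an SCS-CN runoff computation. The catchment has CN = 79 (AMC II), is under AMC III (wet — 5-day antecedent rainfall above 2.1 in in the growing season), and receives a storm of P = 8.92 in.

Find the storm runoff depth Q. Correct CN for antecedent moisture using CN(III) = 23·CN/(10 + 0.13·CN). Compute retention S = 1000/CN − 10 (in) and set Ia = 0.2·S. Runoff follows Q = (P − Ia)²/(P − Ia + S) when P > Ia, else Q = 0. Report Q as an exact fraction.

Adjust CN=79 to AMC III: 23·79/(10 + 0.13·79) → 1817 ÷ (2027/100) = 181700/2027 ≈ 89.640
Max retention: S = 1000/(181700/2027) − 10 = 2100/1817 in (≈ 1.156 in)
Ia = 0.2S: 0.2·1.156 = 0.231 in (exactly 420/1817)
P − Ia = 8.920 − 0.231 = 394691/45425 ≈ 8.689 in (> 0, runoff occurs)
Runoff Q = (P−Ia)²/(P−Ia+S) = (8.689)²/(8.689+1.156) = 155780985481/20313651175 ≈ 7.669 in

Q = 155780985481/20313651175 in ≈ 7.669 in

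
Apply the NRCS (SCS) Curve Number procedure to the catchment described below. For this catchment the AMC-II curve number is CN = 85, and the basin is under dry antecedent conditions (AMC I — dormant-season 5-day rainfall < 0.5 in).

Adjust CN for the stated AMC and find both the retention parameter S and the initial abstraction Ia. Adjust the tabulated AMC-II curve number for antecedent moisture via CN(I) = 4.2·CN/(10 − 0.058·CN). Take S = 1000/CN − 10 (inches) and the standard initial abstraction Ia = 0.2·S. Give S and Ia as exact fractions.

S = 500/119 in ≈ 4.202 in; Ia = 100/119 in ≈ 0.840 in

CN(I) from CN(II)=85: (4.2·85)/(10 − 0.058·85) = 11900/169 ≈ 70.414
Max retention: S = 1000/(11900/169) − 10 = 500/119 in (≈ 4.202 in)
Ia = 0.2·(500/119) = 100/119 in ≈ 0.840 in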